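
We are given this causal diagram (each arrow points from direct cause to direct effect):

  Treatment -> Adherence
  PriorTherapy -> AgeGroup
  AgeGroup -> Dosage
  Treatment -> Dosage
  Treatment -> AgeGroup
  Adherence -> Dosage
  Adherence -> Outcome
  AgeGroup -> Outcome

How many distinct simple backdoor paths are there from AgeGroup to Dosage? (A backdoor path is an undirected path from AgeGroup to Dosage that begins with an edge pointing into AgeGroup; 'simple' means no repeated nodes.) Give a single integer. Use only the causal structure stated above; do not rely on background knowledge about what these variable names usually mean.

2

A backdoor path from AgeGroup to Dosage is any simple undirected path whose first edge points into AgeGroup (i.e. leaves AgeGroup via a parent).
Parents of AgeGroup: {PriorTherapy, Treatment}.
Enumerating:
  P1: AgeGroup <- Treatment -> Adherence -> Dosage
  P2: AgeGroup <- Treatment -> Dosage
That exhausts the simple backdoor paths. Count: 2.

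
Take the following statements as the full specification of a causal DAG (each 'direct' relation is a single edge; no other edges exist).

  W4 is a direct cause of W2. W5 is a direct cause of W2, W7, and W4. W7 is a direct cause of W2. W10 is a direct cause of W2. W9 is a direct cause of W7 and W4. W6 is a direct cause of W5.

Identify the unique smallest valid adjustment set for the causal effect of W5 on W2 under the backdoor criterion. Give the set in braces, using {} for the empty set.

{}

Variables eligible for adjustment (non-descendants of W5, excluding W5 and W2): {W10, W6, W9}.
Backdoor paths from W5 to W2:
  (none)
With no backdoor paths the empty set already satisfies the criterion, and it is trivially minimal.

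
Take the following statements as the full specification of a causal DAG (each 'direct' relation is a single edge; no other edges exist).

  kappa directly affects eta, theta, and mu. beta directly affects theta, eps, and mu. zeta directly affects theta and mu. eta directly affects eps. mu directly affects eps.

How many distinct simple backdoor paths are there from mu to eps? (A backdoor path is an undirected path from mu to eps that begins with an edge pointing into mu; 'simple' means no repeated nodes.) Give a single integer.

A backdoor path from mu to eps is any simple undirected path whose first edge points into mu (i.e. leaves mu via a parent).
Parents of mu: {beta, kappa, zeta}.
Enumerating:
  P1: mu <- kappa -> eta -> eps
  P2: mu <- kappa -> theta <- beta -> eps
  P3: mu <- beta -> eps
  P4: mu <- beta -> theta <- kappa -> eta -> eps
  P5: mu <- zeta -> theta <- kappa -> eta -> eps
  P6: mu <- zeta -> theta <- beta -> eps
That exhausts the simple backdoor paths. Count: 6.

6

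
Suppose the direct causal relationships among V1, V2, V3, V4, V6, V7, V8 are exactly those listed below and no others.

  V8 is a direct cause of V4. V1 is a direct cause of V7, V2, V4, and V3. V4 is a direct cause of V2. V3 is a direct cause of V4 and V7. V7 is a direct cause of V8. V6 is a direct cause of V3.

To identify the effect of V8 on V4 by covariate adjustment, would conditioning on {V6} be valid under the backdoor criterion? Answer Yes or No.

No

Backdoor paths from V8 to V4 (paths whose first edge points into V8):
  P1: V8 <- V7 <- V1 -> V3 -> V4
  P2: V8 <- V7 <- V1 -> V4
  P3: V8 <- V7 <- V1 -> V2 <- V4
  P4: V8 <- V7 <- V3 <- V1 -> V4
  P5: V8 <- V7 <- V3 <- V1 -> V2 <- V4
  P6: V8 <- V7 <- V3 -> V4
Condition 1 (no descendant of V8 in the set): holds — descendants of V8 are {V2, V4}; none are in {V6}.
Condition 2 (every backdoor path blocked by {V6}):
  P1: open — no interior node is in the conditioning set.
  P2: open — no interior node is in the conditioning set.
  P3: blocked at collider V2 (neither it nor any descendant is in the conditioning set).
  P4: open — no interior node is in the conditioning set.
  P5: blocked at collider V2 (neither it nor any descendant is in the conditioning set).
  P6: open — no interior node is in the conditioning set.
{V6} does not satisfy the backdoor criterion.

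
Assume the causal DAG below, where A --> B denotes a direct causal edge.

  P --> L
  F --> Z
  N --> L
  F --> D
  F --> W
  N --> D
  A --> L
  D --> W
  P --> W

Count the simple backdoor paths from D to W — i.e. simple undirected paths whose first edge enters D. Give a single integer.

A backdoor path from D to W is any simple undirected path whose first edge points into D (i.e. leaves D via a parent).
Parents of D: {F, N}.
Enumerating:
  P1: D <- N -> L <- P -> W
  P2: D <- F -> W
That exhausts the simple backdoor paths. Count: 2.

2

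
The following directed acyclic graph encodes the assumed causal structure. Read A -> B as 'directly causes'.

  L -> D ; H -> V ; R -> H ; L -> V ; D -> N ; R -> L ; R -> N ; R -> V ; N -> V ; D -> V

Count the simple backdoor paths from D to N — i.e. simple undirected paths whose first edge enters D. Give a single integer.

A backdoor path from D to N is any simple undirected path whose first edge points into D (i.e. leaves D via a parent).
Parents of D: {L}.
Enumerating:
  P1: D <- L <- R -> H -> V <- N
  P2: D <- L <- R -> N
  P3: D <- L <- R -> V <- N
  P4: D <- L -> V <- R -> N
  P5: D <- L -> V <- H <- R -> N
  P6: D <- L -> V <- N
That exhausts the simple backdoor paths. Count: 6.

6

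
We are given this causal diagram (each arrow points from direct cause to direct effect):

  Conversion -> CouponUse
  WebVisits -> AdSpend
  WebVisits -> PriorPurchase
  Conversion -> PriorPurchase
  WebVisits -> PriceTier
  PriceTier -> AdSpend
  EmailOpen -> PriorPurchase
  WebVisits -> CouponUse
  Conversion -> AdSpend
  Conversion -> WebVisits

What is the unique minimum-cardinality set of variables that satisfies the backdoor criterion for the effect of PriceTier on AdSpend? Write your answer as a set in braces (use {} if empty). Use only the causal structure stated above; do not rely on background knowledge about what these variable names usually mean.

{WebVisits}

Variables eligible for adjustment (non-descendants of PriceTier, excluding PriceTier and AdSpend): {Conversion, CouponUse, EmailOpen, PriorPurchase, WebVisits}.
Backdoor paths from PriceTier to AdSpend:
  P1: PriceTier <- WebVisits <- Conversion -> AdSpend
  P2: PriceTier <- WebVisits -> CouponUse <- Conversion -> AdSpend
  P3: PriceTier <- WebVisits -> PriorPurchase <- Conversion -> AdSpend
  P4: PriceTier <- WebVisits -> AdSpend
The empty set is not sufficient: P1 (PriceTier <- WebVisits <- Conversion -> AdSpend) has no collider blocking it and no conditioned non-collider, so it is open.
Try {WebVisits}:
  P1: blocked at chain node WebVisits ∈ conditioning set.
  P2: blocked at fork node WebVisits ∈ conditioning set.
  P3: blocked at fork node WebVisits ∈ conditioning set.
  P4: blocked at fork node WebVisits ∈ conditioning set.
{WebVisits} contains no descendant of PriceTier and blocks every backdoor path.
No other singleton works — e.g. {Conversion} leaves P4 open — so {WebVisits} is the unique smallest valid adjustment set.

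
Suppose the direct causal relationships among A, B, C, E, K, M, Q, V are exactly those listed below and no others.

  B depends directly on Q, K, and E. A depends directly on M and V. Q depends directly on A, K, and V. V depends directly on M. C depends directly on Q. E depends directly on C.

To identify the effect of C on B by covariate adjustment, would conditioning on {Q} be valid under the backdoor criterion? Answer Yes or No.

Yes

Backdoor paths from C to B (paths whose first edge points into C):
  P1: C <- Q <- K -> B
  P2: C <- Q -> B
Condition 1 (no descendant of C in the set): holds — descendants of C are {B, E}; none are in {Q}.
Condition 2 (every backdoor path blocked by {Q}):
  P1: blocked at chain node Q ∈ conditioning set.
  P2: blocked at fork node Q ∈ conditioning set.
{Q} satisfies the backdoor criterion.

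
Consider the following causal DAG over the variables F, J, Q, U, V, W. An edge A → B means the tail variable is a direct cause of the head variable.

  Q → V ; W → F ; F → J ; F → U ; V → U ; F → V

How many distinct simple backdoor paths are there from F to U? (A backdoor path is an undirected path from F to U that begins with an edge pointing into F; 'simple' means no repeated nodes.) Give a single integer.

A backdoor path from F to U is any simple undirected path whose first edge points into F (i.e. leaves F via a parent).
Parents of F: {W}.
No simple path from any parent of F reaches U without revisiting F, so there are no backdoor paths.

0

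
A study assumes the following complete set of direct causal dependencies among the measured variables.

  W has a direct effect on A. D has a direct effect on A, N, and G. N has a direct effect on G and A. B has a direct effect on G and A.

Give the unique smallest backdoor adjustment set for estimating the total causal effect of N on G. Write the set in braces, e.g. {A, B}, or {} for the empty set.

Variables eligible for adjustment (non-descendants of N, excluding N and G): {B, D, W}.
Backdoor paths from N to G:
  P1: N <- D -> G
  P2: N <- D -> A <- B -> G
The empty set is not sufficient: P1 (N <- D -> G) has no collider blocking it and no conditioned non-collider, so it is open.
Try {D}:
  P1: blocked at fork node D ∈ conditioning set.
  P2: blocked at fork node D ∈ conditioning set.
{D} contains no descendant of N and blocks every backdoor path.
No other singleton works — e.g. {B} leaves P1 open — so {D} is the unique smallest valid adjustment set.

{D}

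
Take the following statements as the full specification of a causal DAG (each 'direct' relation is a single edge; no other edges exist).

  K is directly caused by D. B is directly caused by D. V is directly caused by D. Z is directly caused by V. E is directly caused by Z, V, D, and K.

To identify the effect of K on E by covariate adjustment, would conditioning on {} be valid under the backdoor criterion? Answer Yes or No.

No

Backdoor paths from K to E (paths whose first edge points into K):
  P1: K <- D -> V -> Z -> E
  P2: K <- D -> V -> E
  P3: K <- D -> E
Condition 1 (no descendant of K in the set): holds — descendants of K are {E}; none are in {}.
Condition 2 (every backdoor path blocked by {}):
  P1: open — no interior node is in the conditioning set.
  P2: open — no interior node is in the conditioning set.
  P3: open — no interior node is in the conditioning set.
{} does not satisfy the backdoor criterion.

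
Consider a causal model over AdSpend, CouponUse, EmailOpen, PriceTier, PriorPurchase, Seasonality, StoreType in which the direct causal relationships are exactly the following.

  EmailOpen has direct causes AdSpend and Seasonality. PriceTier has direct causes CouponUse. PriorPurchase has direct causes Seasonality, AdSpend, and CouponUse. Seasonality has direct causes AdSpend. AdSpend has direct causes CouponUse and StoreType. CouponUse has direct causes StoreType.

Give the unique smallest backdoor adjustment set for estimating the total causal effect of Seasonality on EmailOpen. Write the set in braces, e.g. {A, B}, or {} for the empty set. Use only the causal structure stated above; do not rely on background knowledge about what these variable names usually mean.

{AdSpend}

Variables eligible for adjustment (non-descendants of Seasonality, excluding Seasonality and EmailOpen): {AdSpend, CouponUse, PriceTier, StoreType}.
Backdoor paths from Seasonality to EmailOpen:
  P1: Seasonality <- AdSpend -> EmailOpen
The empty set is not sufficient: P1 (Seasonality <- AdSpend -> EmailOpen) has no collider blocking it and no conditioned non-collider, so it is open.
Try {AdSpend}:
  P1: blocked at fork node AdSpend ∈ conditioning set.
{AdSpend} contains no descendant of Seasonality and blocks every backdoor path.
No other singleton works — e.g. {StoreType} leaves P1 open — so {AdSpend} is the unique smallest valid adjustment set.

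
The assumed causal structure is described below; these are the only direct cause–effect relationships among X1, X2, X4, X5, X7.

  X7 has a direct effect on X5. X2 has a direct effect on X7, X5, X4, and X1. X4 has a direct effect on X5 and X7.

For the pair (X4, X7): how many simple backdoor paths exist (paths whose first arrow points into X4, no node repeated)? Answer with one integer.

2

A backdoor path from X4 to X7 is any simple undirected path whose first edge points into X4 (i.e. leaves X4 via a parent).
Parents of X4: {X2}.
Enumerating:
  P1: X4 <- X2 -> X7
  P2: X4 <- X2 -> X5 <- X7
That exhausts the simple backdoor paths. Count: 2.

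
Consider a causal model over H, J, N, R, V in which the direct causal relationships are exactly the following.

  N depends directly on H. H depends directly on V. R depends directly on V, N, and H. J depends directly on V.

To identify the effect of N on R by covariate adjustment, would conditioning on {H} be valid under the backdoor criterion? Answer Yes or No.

Backdoor paths from N to R (paths whose first edge points into N):
  P1: N <- H <- V -> R
  P2: N <- H -> R
Condition 1 (no descendant of N in the set): holds — descendants of N are {R}; none are in {H}.
Condition 2 (every backdoor path blocked by {H}):
  P1: blocked at chain node H ∈ conditioning set.
  P2: blocked at fork node H ∈ conditioning set.
{H} satisfies the backdoor criterion.

Yes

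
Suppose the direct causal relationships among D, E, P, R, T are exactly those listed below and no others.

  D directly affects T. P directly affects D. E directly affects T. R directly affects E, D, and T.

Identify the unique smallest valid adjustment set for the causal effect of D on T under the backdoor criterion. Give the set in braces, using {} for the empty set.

Variables eligible for adjustment (non-descendants of D, excluding D and T): {E, P, R}.
Backdoor paths from D to T:
  P1: D <- R -> E -> T
  P2: D <- R -> T
The empty set is not sufficient: P1 (D <- R -> E -> T) has no collider blocking it and no conditioned non-collider, so it is open.
Try {R}:
  P1: blocked at fork node R ∈ conditioning set.
  P2: blocked at fork node R ∈ conditioning set.
{R} contains no descendant of D and blocks every backdoor path.
No other singleton works — e.g. {P} leaves P1 open — so {R} is the unique smallest valid adjustment set.

{R}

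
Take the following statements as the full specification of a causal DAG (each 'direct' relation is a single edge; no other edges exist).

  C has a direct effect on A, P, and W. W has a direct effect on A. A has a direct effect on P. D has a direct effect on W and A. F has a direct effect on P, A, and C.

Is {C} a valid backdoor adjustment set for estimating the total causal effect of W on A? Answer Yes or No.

No

Backdoor paths from W to A (paths whose first edge points into W):
  P1: W <- D -> A
  P2: W <- C <- F -> A
  P3: W <- C <- F -> P <- A
  P4: W <- C -> A
  P5: W <- C -> P <- F -> A
  P6: W <- C -> P <- A
Condition 1 (no descendant of W in the set): holds — descendants of W are {A, P}; none are in {C}.
Condition 2 (every backdoor path blocked by {C}):
  P1: open — no interior node is in the conditioning set.
  P2: blocked at chain node C ∈ conditioning set.
  P3: blocked at chain node C ∈ conditioning set.
  P4: blocked at fork node C ∈ conditioning set.
  P5: blocked at fork node C ∈ conditioning set.
  P6: blocked at fork node C ∈ conditioning set.
{C} does not satisfy the backdoor criterion.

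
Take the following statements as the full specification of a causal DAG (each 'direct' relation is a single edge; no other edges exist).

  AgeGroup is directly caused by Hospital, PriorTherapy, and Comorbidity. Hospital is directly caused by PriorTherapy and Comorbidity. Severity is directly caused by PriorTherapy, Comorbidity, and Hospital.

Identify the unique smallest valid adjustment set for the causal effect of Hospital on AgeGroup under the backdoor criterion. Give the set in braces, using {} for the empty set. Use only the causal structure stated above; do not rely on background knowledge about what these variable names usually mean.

{Comorbidity, PriorTherapy}

Variables eligible for adjustment (non-descendants of Hospital, excluding Hospital and AgeGroup): {Comorbidity, PriorTherapy}.
Backdoor paths from Hospital to AgeGroup:
  P1: Hospital <- PriorTherapy -> Severity <- Comorbidity -> AgeGroup
  P2: Hospital <- PriorTherapy -> AgeGroup
  P3: Hospital <- Comorbidity -> Severity <- PriorTherapy -> AgeGroup
  P4: Hospital <- Comorbidity -> AgeGroup
The empty set is not sufficient: P2 (Hospital <- PriorTherapy -> AgeGroup) has no collider blocking it and no conditioned non-collider, so it is open.
Try {Comorbidity, PriorTherapy}:
  P1: blocked at fork node PriorTherapy ∈ conditioning set.
  P2: blocked at fork node PriorTherapy ∈ conditioning set.
  P3: blocked at fork node Comorbidity ∈ conditioning set.
  P4: blocked at fork node Comorbidity ∈ conditioning set.
{Comorbidity, PriorTherapy} contains no descendant of Hospital and blocks every backdoor path.
Every element of {Comorbidity, PriorTherapy} is needed (dropping Comorbidity leaves P4 open; dropping PriorTherapy leaves P2 open), so no proper subset is valid.
Among all size-2 subsets of the eligible variables, only {Comorbidity, PriorTherapy} blocks every backdoor path, so it is the unique smallest valid adjustment set.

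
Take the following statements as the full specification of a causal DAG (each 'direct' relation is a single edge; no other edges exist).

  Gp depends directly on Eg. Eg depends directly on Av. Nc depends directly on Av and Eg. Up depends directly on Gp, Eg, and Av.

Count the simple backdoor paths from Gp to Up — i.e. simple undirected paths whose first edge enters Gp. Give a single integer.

3

A backdoor path from Gp to Up is any simple undirected path whose first edge points into Gp (i.e. leaves Gp via a parent).
Parents of Gp: {Eg}.
Enumerating:
  P1: Gp <- Eg <- Av -> Up
  P2: Gp <- Eg -> Nc <- Av -> Up
  P3: Gp <- Eg -> Up
That exhausts the simple backdoor paths. Count: 3.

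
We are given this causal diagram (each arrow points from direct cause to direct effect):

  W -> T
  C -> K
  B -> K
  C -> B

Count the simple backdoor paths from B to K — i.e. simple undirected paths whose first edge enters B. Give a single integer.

A backdoor path from B to K is any simple undirected path whose first edge points into B (i.e. leaves B via a parent).
Parents of B: {C}.
Enumerating:
  P1: B <- C -> K
That exhausts the simple backdoor paths. Count: 1.

1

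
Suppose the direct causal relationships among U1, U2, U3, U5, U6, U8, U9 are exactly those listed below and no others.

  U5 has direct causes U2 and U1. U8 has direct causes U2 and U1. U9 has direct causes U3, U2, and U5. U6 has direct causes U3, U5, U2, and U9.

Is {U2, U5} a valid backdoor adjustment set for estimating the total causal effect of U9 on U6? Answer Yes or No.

No

Backdoor paths from U9 to U6 (paths whose first edge points into U9):
  P1: U9 <- U3 -> U6
  P2: U9 <- U2 -> U8 <- U1 -> U5 -> U6
  P3: U9 <- U2 -> U5 -> U6
  P4: U9 <- U2 -> U6
  P5: U9 <- U5 <- U2 -> U6
  P6: U9 <- U5 <- U1 -> U8 <- U2 -> U6
  P7: U9 <- U5 -> U6
Condition 1 (no descendant of U9 in the set): holds — descendants of U9 are {U6}; none are in {U2, U5}.
Condition 2 (every backdoor path blocked by {U2, U5}):
  P1: open — no interior node is in the conditioning set.
  P2: blocked at fork node U2 ∈ conditioning set.
  P3: blocked at fork node U2 ∈ conditioning set.
  P4: blocked at fork node U2 ∈ conditioning set.
  P5: blocked at chain node U5 ∈ conditioning set.
  P6: blocked at chain node U5 ∈ conditioning set.
  P7: blocked at fork node U5 ∈ conditioning set.
{U2, U5} does not satisfy the backdoor criterion.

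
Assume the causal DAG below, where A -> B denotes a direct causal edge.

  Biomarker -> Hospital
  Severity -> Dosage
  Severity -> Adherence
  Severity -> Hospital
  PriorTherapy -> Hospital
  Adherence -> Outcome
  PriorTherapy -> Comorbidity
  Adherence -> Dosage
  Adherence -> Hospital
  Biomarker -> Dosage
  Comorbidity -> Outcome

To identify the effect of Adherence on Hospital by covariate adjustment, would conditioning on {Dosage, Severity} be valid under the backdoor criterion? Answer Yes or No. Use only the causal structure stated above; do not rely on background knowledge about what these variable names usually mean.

Backdoor paths from Adherence to Hospital (paths whose first edge points into Adherence):
  P1: Adherence <- Severity -> Hospital
  P2: Adherence <- Severity -> Dosage <- Biomarker -> Hospital
Condition 1 (no descendant of Adherence in the set): FAILS — Dosage is a descendant of Adherence.
Condition 2 (every backdoor path blocked by {Dosage, Severity}):
  P1: blocked at fork node Severity ∈ conditioning set.
  P2: blocked at fork node Severity ∈ conditioning set.
{Dosage, Severity} does not satisfy the backdoor criterion.

No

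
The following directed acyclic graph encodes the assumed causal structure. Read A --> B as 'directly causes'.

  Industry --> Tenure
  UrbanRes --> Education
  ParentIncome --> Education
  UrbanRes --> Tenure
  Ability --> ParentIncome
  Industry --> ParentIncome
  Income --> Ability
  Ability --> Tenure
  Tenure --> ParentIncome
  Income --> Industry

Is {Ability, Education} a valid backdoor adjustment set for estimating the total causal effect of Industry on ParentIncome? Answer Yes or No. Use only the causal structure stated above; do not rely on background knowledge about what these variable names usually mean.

Backdoor paths from Industry to ParentIncome (paths whose first edge points into Industry):
  P1: Industry <- Income -> Ability -> Tenure <- UrbanRes -> Education <- ParentIncome
  P2: Industry <- Income -> Ability -> Tenure -> ParentIncome
  P3: Industry <- Income -> Ability -> ParentIncome
Condition 1 (no descendant of Industry in the set): FAILS — Education is a descendant of Industry.
Condition 2 (every backdoor path blocked by {Ability, Education}):
  P1: blocked at chain node Ability ∈ conditioning set.
  P2: blocked at chain node Ability ∈ conditioning set.
  P3: blocked at chain node Ability ∈ conditioning set.
{Ability, Education} does not satisfy the backdoor criterion.

No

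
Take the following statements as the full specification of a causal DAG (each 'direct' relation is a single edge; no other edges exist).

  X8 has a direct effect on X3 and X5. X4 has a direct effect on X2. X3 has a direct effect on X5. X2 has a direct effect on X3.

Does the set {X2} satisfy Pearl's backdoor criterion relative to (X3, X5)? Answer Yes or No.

No

Backdoor paths from X3 to X5 (paths whose first edge points into X3):
  P1: X3 <- X8 -> X5
Condition 1 (no descendant of X3 in the set): holds — descendants of X3 are {X5}; none are in {X2}.
Condition 2 (every backdoor path blocked by {X2}):
  P1: open — no interior node is in the conditioning set.
{X2} does not satisfy the backdoor criterion.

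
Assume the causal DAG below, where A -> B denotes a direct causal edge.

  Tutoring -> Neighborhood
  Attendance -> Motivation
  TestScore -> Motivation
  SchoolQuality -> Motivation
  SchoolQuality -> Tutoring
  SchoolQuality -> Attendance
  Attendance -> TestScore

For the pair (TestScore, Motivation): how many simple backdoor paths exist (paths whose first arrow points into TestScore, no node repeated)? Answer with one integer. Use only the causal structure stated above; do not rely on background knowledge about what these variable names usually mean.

2

A backdoor path from TestScore to Motivation is any simple undirected path whose first edge points into TestScore (i.e. leaves TestScore via a parent).
Parents of TestScore: {Attendance}.
Enumerating:
  P1: TestScore <- Attendance <- SchoolQuality -> Motivation
  P2: TestScore <- Attendance -> Motivation
That exhausts the simple backdoor paths. Count: 2.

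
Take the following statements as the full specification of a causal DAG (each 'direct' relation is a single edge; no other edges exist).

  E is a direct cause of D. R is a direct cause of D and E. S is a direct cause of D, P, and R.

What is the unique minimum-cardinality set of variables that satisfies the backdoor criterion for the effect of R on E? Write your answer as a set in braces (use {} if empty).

{}

Variables eligible for adjustment (non-descendants of R, excluding R and E): {P, S}.
Backdoor paths from R to E:
  P1: R <- S -> D <- E
Each backdoor path contains an unconditioned collider, so every path is already blocked with the empty conditioning set:
  P1: blocked at collider D (neither it nor any descendant is in the conditioning set).
The empty set is therefore the unique smallest valid set.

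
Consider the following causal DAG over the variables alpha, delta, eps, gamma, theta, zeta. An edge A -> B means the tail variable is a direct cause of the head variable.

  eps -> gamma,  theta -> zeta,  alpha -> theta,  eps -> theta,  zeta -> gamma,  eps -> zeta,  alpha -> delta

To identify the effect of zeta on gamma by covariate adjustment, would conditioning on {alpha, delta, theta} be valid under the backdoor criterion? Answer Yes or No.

No

Backdoor paths from zeta to gamma (paths whose first edge points into zeta):
  P1: zeta <- eps -> gamma
  P2: zeta <- theta <- eps -> gamma
Condition 1 (no descendant of zeta in the set): holds — descendants of zeta are {gamma}; none are in {alpha, delta, theta}.
Condition 2 (every backdoor path blocked by {alpha, delta, theta}):
  P1: open — no interior node is in the conditioning set.
  P2: blocked at chain node theta ∈ conditioning set.
{alpha, delta, theta} does not satisfy the backdoor criterion.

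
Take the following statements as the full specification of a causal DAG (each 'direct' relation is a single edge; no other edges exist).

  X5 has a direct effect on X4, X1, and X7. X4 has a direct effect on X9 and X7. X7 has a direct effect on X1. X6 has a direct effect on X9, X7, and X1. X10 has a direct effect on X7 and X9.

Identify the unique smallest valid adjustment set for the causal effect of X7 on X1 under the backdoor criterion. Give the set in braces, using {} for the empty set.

Variables eligible for adjustment (non-descendants of X7, excluding X7 and X1): {X10, X4, X5, X6, X9}.
Backdoor paths from X7 to X1:
  P1: X7 <- X10 -> X9 <- X6 -> X1
  P2: X7 <- X10 -> X9 <- X4 <- X5 -> X1
  P3: X7 <- X5 -> X4 -> X9 <- X6 -> X1
  P4: X7 <- X5 -> X1
  P5: X7 <- X6 -> X9 <- X4 <- X5 -> X1
  P6: X7 <- X6 -> X1
  P7: X7 <- X4 <- X5 -> X1
  P8: X7 <- X4 -> X9 <- X6 -> X1
The empty set is not sufficient: P4 (X7 <- X5 -> X1) has no collider blocking it and no conditioned non-collider, so it is open.
Try {X5, X6}:
  P1: blocked at collider X9 (neither it nor any descendant is in the conditioning set).
  P2: blocked at collider X9 (neither it nor any descendant is in the conditioning set).
  P3: blocked at fork node X5 ∈ conditioning set.
  P4: blocked at fork node X5 ∈ conditioning set.
  P5: blocked at fork node X6 ∈ conditioning set.
  P6: blocked at fork node X6 ∈ conditioning set.
  P7: blocked at fork node X5 ∈ conditioning set.
  P8: blocked at collider X9 (neither it nor any descendant is in the conditioning set).
{X5, X6} contains no descendant of X7 and blocks every backdoor path.
Every element of {X5, X6} is needed (dropping X5 leaves P4 open; dropping X6 leaves P6 open), so no proper subset is valid.
Among all size-2 subsets of the eligible variables, only {X5, X6} blocks every backdoor path, so it is the unique smallest valid adjustment set.

{X5, X6}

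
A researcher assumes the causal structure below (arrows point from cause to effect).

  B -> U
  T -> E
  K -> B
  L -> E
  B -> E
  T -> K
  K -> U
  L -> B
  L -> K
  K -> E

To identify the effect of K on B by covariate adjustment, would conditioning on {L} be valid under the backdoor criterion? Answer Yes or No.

Yes

Backdoor paths from K to B (paths whose first edge points into K):
  P1: K <- T -> E <- L -> B
  P2: K <- T -> E <- B
  P3: K <- L -> B
  P4: K <- L -> E <- B
Condition 1 (no descendant of K in the set): holds — descendants of K are {B, E, U}; none are in {L}.
Condition 2 (every backdoor path blocked by {L}):
  P1: blocked at collider E (neither it nor any descendant is in the conditioning set).
  P2: blocked at collider E (neither it nor any descendant is in the conditioning set).
  P3: blocked at fork node L ∈ conditioning set.
  P4: blocked at fork node L ∈ conditioning set.
{L} satisfies the backdoor criterion.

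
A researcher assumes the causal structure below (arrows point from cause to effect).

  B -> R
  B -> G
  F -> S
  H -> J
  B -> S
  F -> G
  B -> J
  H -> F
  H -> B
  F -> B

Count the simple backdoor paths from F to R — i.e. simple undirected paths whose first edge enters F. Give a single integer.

A backdoor path from F to R is any simple undirected path whose first edge points into F (i.e. leaves F via a parent).
Parents of F: {H}.
Enumerating:
  P1: F <- H -> B -> R
  P2: F <- H -> J <- B -> R
That exhausts the simple backdoor paths. Count: 2.

2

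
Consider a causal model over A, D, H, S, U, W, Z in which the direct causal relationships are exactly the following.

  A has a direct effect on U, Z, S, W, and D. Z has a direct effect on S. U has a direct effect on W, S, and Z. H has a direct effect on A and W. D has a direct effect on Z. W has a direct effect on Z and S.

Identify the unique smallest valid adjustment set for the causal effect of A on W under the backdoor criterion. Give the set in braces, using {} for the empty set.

{H}

Variables eligible for adjustment (non-descendants of A, excluding A and W): {H}.
Backdoor paths from A to W:
  P1: A <- H -> W
The empty set is not sufficient: P1 (A <- H -> W) has no collider blocking it and no conditioned non-collider, so it is open.
Try {H}:
  P1: blocked at fork node H ∈ conditioning set.
{H} contains no descendant of A and blocks every backdoor path.
{H} is the unique smallest valid adjustment set.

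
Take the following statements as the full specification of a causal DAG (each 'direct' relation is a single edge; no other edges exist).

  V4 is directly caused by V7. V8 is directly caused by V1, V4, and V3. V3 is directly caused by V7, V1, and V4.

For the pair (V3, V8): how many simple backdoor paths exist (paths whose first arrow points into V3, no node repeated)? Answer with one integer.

3

A backdoor path from V3 to V8 is any simple undirected path whose first edge points into V3 (i.e. leaves V3 via a parent).
Parents of V3: {V1, V4, V7}.
Enumerating:
  P1: V3 <- V7 -> V4 -> V8
  P2: V3 <- V1 -> V8
  P3: V3 <- V4 -> V8
That exhausts the simple backdoor paths. Count: 3.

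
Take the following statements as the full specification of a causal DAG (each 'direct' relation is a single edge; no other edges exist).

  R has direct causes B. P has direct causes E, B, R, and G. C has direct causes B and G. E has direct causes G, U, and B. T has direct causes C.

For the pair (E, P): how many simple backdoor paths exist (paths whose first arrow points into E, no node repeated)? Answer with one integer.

6

A backdoor path from E to P is any simple undirected path whose first edge points into E (i.e. leaves E via a parent).
Parents of E: {B, G, U}.
Enumerating:
  P1: E <- G -> C <- B -> R -> P
  P2: E <- G -> C <- B -> P
  P3: E <- G -> P
  P4: E <- B -> C <- G -> P
  P5: E <- B -> R -> P
  P6: E <- B -> P
That exhausts the simple backdoor paths. Count: 6.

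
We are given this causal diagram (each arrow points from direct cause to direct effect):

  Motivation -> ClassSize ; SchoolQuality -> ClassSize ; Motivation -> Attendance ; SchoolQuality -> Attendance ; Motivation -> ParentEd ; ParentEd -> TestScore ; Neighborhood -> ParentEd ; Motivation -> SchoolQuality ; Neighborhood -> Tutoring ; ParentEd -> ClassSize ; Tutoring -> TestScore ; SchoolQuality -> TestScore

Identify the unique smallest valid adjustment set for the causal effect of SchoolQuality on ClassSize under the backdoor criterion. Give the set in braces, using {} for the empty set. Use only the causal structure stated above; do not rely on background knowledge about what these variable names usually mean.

Variables eligible for adjustment (non-descendants of SchoolQuality, excluding SchoolQuality and ClassSize): {Motivation, Neighborhood, ParentEd, Tutoring}.
Backdoor paths from SchoolQuality to ClassSize:
  P1: SchoolQuality <- Motivation -> ParentEd -> ClassSize
  P2: SchoolQuality <- Motivation -> ClassSize
The empty set is not sufficient: P1 (SchoolQuality <- Motivation -> ParentEd -> ClassSize) has no collider blocking it and no conditioned non-collider, so it is open.
Try {Motivation}:
  P1: blocked at fork node Motivation ∈ conditioning set.
  P2: blocked at fork node Motivation ∈ conditioning set.
{Motivation} contains no descendant of SchoolQuality and blocks every backdoor path.
No other singleton works — e.g. {Neighborhood} leaves P1 open — so {Motivation} is the unique smallest valid adjustment set.

{Motivation}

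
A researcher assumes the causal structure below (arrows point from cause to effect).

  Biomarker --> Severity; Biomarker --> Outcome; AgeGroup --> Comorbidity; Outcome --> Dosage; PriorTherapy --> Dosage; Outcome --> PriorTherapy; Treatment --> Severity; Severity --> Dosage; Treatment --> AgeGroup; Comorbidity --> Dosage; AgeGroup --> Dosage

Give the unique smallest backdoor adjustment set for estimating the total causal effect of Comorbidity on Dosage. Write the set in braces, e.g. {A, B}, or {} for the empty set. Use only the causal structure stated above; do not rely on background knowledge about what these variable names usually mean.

{AgeGroup}

Variables eligible for adjustment (non-descendants of Comorbidity, excluding Comorbidity and Dosage): {AgeGroup, Biomarker, Outcome, PriorTherapy, Severity, Treatment}.
Backdoor paths from Comorbidity to Dosage:
  P1: Comorbidity <- AgeGroup <- Treatment -> Severity <- Biomarker -> Outcome -> PriorTherapy -> Dosage
  P2: Comorbidity <- AgeGroup <- Treatment -> Severity <- Biomarker -> Outcome -> Dosage
  P3: Comorbidity <- AgeGroup <- Treatment -> Severity -> Dosage
  P4: Comorbidity <- AgeGroup -> Dosage
The empty set is not sufficient: P3 (Comorbidity <- AgeGroup <- Treatment -> Severity -> Dosage) has no collider blocking it and no conditioned non-collider, so it is open.
Try {AgeGroup}:
  P1: blocked at chain node AgeGroup ∈ conditioning set.
  P2: blocked at chain node AgeGroup ∈ conditioning set.
  P3: blocked at chain node AgeGroup ∈ conditioning set.
  P4: blocked at fork node AgeGroup ∈ conditioning set.
{AgeGroup} contains no descendant of Comorbidity and blocks every backdoor path.
No other singleton works — e.g. {Biomarker} leaves P3 open — so {AgeGroup} is the unique smallest valid adjustment set.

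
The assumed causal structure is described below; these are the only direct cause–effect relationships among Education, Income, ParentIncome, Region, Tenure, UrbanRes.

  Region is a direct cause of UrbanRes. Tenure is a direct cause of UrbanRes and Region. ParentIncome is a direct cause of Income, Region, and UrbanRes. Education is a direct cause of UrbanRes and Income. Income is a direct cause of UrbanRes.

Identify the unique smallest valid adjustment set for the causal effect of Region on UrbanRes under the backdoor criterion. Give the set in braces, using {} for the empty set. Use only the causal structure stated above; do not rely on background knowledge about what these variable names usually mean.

Variables eligible for adjustment (non-descendants of Region, excluding Region and UrbanRes): {Education, Income, ParentIncome, Tenure}.
Backdoor paths from Region to UrbanRes:
  P1: Region <- ParentIncome -> Income <- Education -> UrbanRes
  P2: Region <- ParentIncome -> Income -> UrbanRes
  P3: Region <- ParentIncome -> UrbanRes
  P4: Region <- Tenure -> UrbanRes
The empty set is not sufficient: P2 (Region <- ParentIncome -> Income -> UrbanRes) has no collider blocking it and no conditioned non-collider, so it is open.
Try {ParentIncome, Tenure}:
  P1: blocked at fork node ParentIncome ∈ conditioning set.
  P2: blocked at fork node ParentIncome ∈ conditioning set.
  P3: blocked at fork node ParentIncome ∈ conditioning set.
  P4: blocked at fork node Tenure ∈ conditioning set.
{ParentIncome, Tenure} contains no descendant of Region and blocks every backdoor path.
Every element of {ParentIncome, Tenure} is needed (dropping ParentIncome leaves P2 open; dropping Tenure leaves P4 open), so no proper subset is valid.
Among all size-2 subsets of the eligible variables, only {ParentIncome, Tenure} blocks every backdoor path, so it is the unique smallest valid adjustment set.

{ParentIncome, Tenure}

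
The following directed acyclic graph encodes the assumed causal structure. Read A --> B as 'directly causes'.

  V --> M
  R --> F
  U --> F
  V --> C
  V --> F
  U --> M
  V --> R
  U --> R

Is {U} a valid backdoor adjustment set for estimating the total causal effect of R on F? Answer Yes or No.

Backdoor paths from R to F (paths whose first edge points into R):
  P1: R <- U -> M <- V -> F
  P2: R <- U -> F
  P3: R <- V -> M <- U -> F
  P4: R <- V -> F
Condition 1 (no descendant of R in the set): holds — descendants of R are {F}; none are in {U}.
Condition 2 (every backdoor path blocked by {U}):
  P1: blocked at fork node U ∈ conditioning set.
  P2: blocked at fork node U ∈ conditioning set.
  P3: blocked at collider M (neither it nor any descendant is in the conditioning set).
  P4: open — no interior node is in the conditioning set.
{U} does not satisfy the backdoor criterion.

No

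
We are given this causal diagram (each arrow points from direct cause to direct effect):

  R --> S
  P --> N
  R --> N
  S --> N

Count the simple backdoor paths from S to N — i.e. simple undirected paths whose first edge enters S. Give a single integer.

1

A backdoor path from S to N is any simple undirected path whose first edge points into S (i.e. leaves S via a parent).
Parents of S: {R}.
Enumerating:
  P1: S <- R -> N
That exhausts the simple backdoor paths. Count: 1.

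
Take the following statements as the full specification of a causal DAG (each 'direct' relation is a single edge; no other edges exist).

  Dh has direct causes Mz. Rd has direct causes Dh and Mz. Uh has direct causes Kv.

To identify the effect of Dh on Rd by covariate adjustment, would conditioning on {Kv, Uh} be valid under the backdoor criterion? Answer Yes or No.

No

Backdoor paths from Dh to Rd (paths whose first edge points into Dh):
  P1: Dh <- Mz -> Rd
Condition 1 (no descendant of Dh in the set): holds — descendants of Dh are {Rd}; none are in {Kv, Uh}.
Condition 2 (every backdoor path blocked by {Kv, Uh}):
  P1: open — no interior node is in the conditioning set.
{Kv, Uh} does not satisfy the backdoor criterion.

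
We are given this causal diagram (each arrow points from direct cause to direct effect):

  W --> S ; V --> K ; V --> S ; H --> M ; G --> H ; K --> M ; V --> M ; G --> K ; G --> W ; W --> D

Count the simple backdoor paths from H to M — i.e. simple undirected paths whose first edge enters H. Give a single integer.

4

A backdoor path from H to M is any simple undirected path whose first edge points into H (i.e. leaves H via a parent).
Parents of H: {G}.
Enumerating:
  P1: H <- G -> W -> S <- V -> K -> M
  P2: H <- G -> W -> S <- V -> M
  P3: H <- G -> K <- V -> M
  P4: H <- G -> K -> M
That exhausts the simple backdoor paths. Count: 4.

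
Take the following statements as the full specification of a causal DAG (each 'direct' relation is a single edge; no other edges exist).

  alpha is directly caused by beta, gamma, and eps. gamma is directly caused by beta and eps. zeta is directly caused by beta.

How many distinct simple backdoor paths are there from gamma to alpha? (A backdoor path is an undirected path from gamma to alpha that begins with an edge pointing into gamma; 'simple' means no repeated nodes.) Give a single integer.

2

A backdoor path from gamma to alpha is any simple undirected path whose first edge points into gamma (i.e. leaves gamma via a parent).
Parents of gamma: {beta, eps}.
Enumerating:
  P1: gamma <- eps -> alpha
  P2: gamma <- beta -> alpha
That exhausts the simple backdoor paths. Count: 2.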